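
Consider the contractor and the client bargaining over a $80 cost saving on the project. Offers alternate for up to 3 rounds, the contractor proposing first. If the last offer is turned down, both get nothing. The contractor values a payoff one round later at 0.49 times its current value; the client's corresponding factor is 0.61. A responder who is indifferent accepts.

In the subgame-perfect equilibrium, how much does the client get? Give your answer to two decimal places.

Round 3 (the contractor proposes): rejection yields 0 for the client; the contractor offers 0 and keeps 80.
Round 2 (the client proposes): the contractor can get 80 next round, worth 0.49 × 80 = 39.2 now. The client offers 39.2 and keeps 80 − 39.2 = 40.8.
Round 1 (the contractor proposes): the client can get 40.8 next round, worth 0.61 × 40.8 = 24.888 now, so the contractor offers 24.888, keeping 55.112.

24.89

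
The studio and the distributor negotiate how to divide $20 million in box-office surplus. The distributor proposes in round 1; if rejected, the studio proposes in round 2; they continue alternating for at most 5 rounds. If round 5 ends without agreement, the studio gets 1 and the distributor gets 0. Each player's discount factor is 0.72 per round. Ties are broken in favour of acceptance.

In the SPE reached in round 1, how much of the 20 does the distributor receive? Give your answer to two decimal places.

13.61

Round 5 (the distributor proposes): the studio gets 1 if talks fail, so the distributor offers 1 and keeps 19.
Round 4 (the studio proposes): the distributor can get 19 next round, worth 0.72 × 19 = 13.68 now. The studio offers 13.68 and keeps 20 − 13.68 = 6.32.
Round 3 (the distributor proposes): the studio can get 6.32 next round, worth 0.72 × 6.32 = 4.5504 now; the distributor offers that and keeps 15.4496.
Round 2 (the studio proposes): the distributor can get 15.4496 next round, worth 0.72 × 15.4496 = 11.123712 now; the studio offers that and keeps 8.876288.
Round 1 (the distributor proposes): the studio can get 8.876288 next round, worth 0.72 × 8.876288 = 6.39092736 now. The distributor offers 6.39092736 and keeps 20 − 6.39092736 = 13.60907264.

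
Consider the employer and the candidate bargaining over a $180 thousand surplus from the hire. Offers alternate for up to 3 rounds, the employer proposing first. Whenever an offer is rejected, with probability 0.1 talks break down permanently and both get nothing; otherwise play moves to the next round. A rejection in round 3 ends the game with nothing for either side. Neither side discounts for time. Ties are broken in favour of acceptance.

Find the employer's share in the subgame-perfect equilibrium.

Round 3 (the employer proposes): the candidate will accept anything ≥ 0, so the employer offers 0 and keeps 180.
Round 2 (the candidate proposes): rejecting gives the employer an expected 0.9 × 180 = 162. The candidate offers 162 and keeps 180 − 162 = 18.
Round 1 (the employer proposes): rejecting gives the candidate an expected 0.9 × 18 = 16.2. The employer offers 16.2 and keeps 180 − 16.2 = 163.8.

163.8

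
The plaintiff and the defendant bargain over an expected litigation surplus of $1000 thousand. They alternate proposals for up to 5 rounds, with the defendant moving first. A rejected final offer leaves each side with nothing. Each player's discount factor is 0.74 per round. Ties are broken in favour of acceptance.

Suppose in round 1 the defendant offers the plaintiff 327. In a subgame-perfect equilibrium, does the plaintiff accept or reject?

Round 5 (the defendant proposes): rejection yields 0 for the plaintiff; the defendant offers 0 and keeps 1000.
Round 4 (the plaintiff proposes): the defendant can get 1000 next round, worth 0.74 × 1000 = 740 now, so the plaintiff offers 740, keeping 260.
Round 3 (the defendant proposes): the plaintiff can get 260 next round, worth 0.74 × 260 = 192.4 now. The defendant offers 192.4 and keeps 1000 − 192.4 = 807.6.
Round 2 (the plaintiff proposes): the defendant can get 807.6 next round, worth 0.74 × 807.6 = 597.624 now; the plaintiff offers that and keeps 402.376.
So by rejecting in round 1, the plaintiff gets 402.376 next round, worth 0.74 × 402.376 = 297.75824 now.
Offer 327 ≥ 297.75824, so the plaintiff accepts.

Accept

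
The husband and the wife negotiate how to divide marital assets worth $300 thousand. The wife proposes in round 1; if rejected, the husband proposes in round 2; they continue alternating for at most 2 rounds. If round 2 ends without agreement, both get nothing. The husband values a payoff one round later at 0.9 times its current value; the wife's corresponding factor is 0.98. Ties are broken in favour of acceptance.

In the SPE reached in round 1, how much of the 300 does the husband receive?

Round 2 (the husband proposes): rejection yields 0 for the wife; the husband offers 0 and keeps 300.
Round 1 (the wife proposes): the husband can get 300 next round, worth 0.9 × 300 = 270 now, so the wife offers 270, keeping 30.

270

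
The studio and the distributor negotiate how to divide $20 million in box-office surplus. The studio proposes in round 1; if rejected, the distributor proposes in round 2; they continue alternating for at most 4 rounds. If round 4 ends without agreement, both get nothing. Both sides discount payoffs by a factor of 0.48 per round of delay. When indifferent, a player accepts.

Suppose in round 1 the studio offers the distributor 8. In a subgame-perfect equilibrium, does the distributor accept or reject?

Round 4 (the distributor proposes): the studio will accept anything ≥ 0, so the distributor offers 0 and keeps 20.
Round 3 (the studio proposes): the distributor can get 20 next round, worth 0.48 × 20 = 9.6 now, so the studio offers 9.6, keeping 10.4.
Round 2 (the distributor proposes): the studio can get 10.4 next round, worth 0.48 × 10.4 = 4.992 now. The distributor offers 4.992 and keeps 20 − 4.992 = 15.008.
So by rejecting in round 1, the distributor gets 15.008 next round, worth 0.48 × 15.008 = 7.20384 now.
Offer 8 ≥ 7.20384, so the distributor accepts.

Accept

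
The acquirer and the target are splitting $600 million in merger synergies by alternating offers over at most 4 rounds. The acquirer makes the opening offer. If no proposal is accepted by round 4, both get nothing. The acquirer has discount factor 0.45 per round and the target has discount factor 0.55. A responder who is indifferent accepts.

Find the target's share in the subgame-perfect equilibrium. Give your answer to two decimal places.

263.18

Round 4 (the target proposes): the acquirer will accept anything ≥ 0, so the target offers 0 and keeps 600.
Round 3 (the acquirer proposes): the target can get 600 next round, worth 0.55 × 600 = 330 now; the acquirer offers that and keeps 270.
Round 2 (the target proposes): the acquirer can get 270 next round, worth 0.45 × 270 = 121.5 now; the target offers that and keeps 478.5.
Round 1 (the acquirer proposes): the target can get 478.5 next round, worth 0.55 × 478.5 = 263.175 now, so the acquirer offers 263.175, keeping 336.825.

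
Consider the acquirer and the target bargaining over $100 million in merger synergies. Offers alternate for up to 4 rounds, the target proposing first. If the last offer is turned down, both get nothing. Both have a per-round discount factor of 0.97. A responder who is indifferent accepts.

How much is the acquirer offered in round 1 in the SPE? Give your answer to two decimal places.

Round 4 (the acquirer proposes): rejection yields 0 for the target; the acquirer offers 0 and keeps 100.
Round 3 (the target proposes): the acquirer can get 100 next round, worth 0.97 × 100 = 97 now. The target offers 97 and keeps 100 − 97 = 3.
Round 2 (the acquirer proposes): the target can get 3 next round, worth 0.97 × 3 = 2.91 now, so the acquirer offers 2.91, keeping 97.09.
Round 1 (the target proposes): the acquirer can get 97.09 next round, worth 0.97 × 97.09 = 94.1773 now; the target offers that and keeps 5.8227.

94.18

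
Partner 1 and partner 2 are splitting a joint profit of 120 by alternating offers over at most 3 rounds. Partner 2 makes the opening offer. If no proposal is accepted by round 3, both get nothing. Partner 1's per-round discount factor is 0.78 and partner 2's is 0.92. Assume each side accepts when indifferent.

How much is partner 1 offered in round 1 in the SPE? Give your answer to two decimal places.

7.49

Round 3 (partner 2 proposes): partner 1 will accept anything ≥ 0, so partner 2 offers 0 and keeps 120.
Round 2 (partner 1 proposes): partner 2 can get 120 next round, worth 0.92 × 120 = 110.4 now; partner 1 offers that and keeps 9.6.
Round 1 (partner 2 proposes): partner 1 can get 9.6 next round, worth 0.78 × 9.6 = 7.488 now. Partner 2 offers 7.488 and keeps 120 − 7.488 = 112.512.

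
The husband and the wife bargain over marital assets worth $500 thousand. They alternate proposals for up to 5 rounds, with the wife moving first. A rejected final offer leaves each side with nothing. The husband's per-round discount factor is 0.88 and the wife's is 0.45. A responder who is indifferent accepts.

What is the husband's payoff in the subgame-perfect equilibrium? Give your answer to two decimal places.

337.83

Round 5 (the wife proposes): the husband will accept anything ≥ 0, so the wife offers 0 and keeps 500.
Round 4 (the husband proposes): the wife can get 500 next round, worth 0.45 × 500 = 225 now. The husband offers 225 and keeps 500 − 225 = 275.
Round 3 (the wife proposes): the husband can get 275 next round, worth 0.88 × 275 = 242 now, so the wife offers 242, keeping 258.
Round 2 (the husband proposes): the wife can get 258 next round, worth 0.45 × 258 = 116.1 now. The husband offers 116.1 and keeps 500 − 116.1 = 383.9.
Round 1 (the wife proposes): the husband can get 383.9 next round, worth 0.88 × 383.9 = 337.832 now; the wife offers that and keeps 162.168.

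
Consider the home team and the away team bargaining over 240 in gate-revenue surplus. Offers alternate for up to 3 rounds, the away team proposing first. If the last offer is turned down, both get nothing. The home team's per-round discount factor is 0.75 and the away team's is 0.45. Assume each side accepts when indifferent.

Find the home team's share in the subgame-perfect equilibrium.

99

Round 3 (the away team proposes): rejection yields 0 for the home team; the away team offers 0 and keeps 240.
Round 2 (the home team proposes): the away team can get 240 next round, worth 0.45 × 240 = 108 now; the home team offers that and keeps 132.
Round 1 (the away team proposes): the home team can get 132 next round, worth 0.75 × 132 = 99 now, so the away team offers 99, keeping 141.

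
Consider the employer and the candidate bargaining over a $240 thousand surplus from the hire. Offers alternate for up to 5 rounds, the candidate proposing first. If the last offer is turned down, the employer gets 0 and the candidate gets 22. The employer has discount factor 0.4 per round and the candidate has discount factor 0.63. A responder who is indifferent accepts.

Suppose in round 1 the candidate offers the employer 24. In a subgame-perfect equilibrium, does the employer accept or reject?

Reject

Round 5 (the candidate proposes): the employer will accept anything ≥ 0, so the candidate offers 0 and keeps 240.
Round 4 (the employer proposes): the candidate can get 240 next round, worth 0.63 × 240 = 151.2 now. The employer offers 151.2 and keeps 240 − 151.2 = 88.8.
Round 3 (the candidate proposes): the employer can get 88.8 next round, worth 0.4 × 88.8 = 35.52 now, so the candidate offers 35.52, keeping 204.48.
Round 2 (the employer proposes): the candidate can get 204.48 next round, worth 0.63 × 204.48 = 128.8224 now, so the employer offers 128.8224, keeping 111.1776.
So by rejecting in round 1, the employer gets 111.1776 next round, worth 0.4 × 111.1776 = 44.47104 now.
Offer 24 < 44.47104, so the employer rejects.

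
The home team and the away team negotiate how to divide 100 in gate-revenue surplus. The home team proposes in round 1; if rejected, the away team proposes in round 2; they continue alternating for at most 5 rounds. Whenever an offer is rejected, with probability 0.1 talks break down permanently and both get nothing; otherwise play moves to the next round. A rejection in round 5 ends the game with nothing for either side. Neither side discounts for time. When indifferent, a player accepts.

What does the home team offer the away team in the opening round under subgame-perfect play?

By backward induction:
Round 5 (the home team proposes): the away team will accept anything ≥ 0, so the home team offers 0 and keeps 100.
Round 4 (the away team proposes): rejecting gives the home team an expected 0.9 × 100 = 90. The away team offers 90 and keeps 100 − 90 = 10.
Round 3 (the home team proposes): rejecting gives the away team an expected 0.9 × 10 = 9. The home team offers 9 and keeps 100 − 9 = 91.
Round 2 (the away team proposes): rejecting gives the home team an expected 0.9 × 91 = 81.9; the away team offers that and keeps 18.1.
Round 1 (the home team proposes): rejecting gives the away team an expected 0.9 × 18.1 = 16.29, so the home team offers 16.29, keeping 83.71.

16.29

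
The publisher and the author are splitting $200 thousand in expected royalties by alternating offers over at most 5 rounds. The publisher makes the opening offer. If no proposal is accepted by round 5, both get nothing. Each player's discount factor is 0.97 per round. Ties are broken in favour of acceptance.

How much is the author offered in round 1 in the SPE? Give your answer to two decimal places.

Round 5 (the publisher proposes): the author will accept anything ≥ 0, so the publisher offers 0 and keeps 200.
Round 4 (the author proposes): the publisher can get 200 next round, worth 0.97 × 200 = 194 now. The author offers 194 and keeps 200 − 194 = 6.
Round 3 (the publisher proposes): the author can get 6 next round, worth 0.97 × 6 = 5.82 now, so the publisher offers 5.82, keeping 194.18.
Round 2 (the author proposes): the publisher can get 194.18 next round, worth 0.97 × 194.18 = 188.3546 now, so the author offers 188.3546, keeping 11.6454.
Round 1 (the publisher proposes): the author can get 11.6454 next round, worth 0.97 × 11.6454 = 11.296038 now, so the publisher offers 11.296038, keeping 188.703962.

11.30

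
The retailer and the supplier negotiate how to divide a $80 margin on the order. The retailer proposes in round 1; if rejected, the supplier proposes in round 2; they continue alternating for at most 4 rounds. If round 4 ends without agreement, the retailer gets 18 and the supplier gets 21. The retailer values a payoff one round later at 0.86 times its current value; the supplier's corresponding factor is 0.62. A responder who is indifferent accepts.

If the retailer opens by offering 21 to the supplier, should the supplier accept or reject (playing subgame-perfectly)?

Reject

Work out the supplier's continuation value if the offer is rejected.
Round 4 (the supplier proposes): the retailer gets 18 if talks fail, so the supplier offers 18 and keeps 62.
Round 3 (the retailer proposes): the supplier can get 62 next round, worth 0.62 × 62 = 38.44 now, so the retailer offers 38.44, keeping 41.56.
Round 2 (the supplier proposes): the retailer can get 41.56 next round, worth 0.86 × 41.56 = 35.7416 now; the supplier offers that and keeps 44.2584.
So by rejecting in round 1, the supplier gets 44.2584 next round, worth 0.62 × 44.2584 = 27.440208 now.
Offer 21 < 27.440208, so the supplier rejects.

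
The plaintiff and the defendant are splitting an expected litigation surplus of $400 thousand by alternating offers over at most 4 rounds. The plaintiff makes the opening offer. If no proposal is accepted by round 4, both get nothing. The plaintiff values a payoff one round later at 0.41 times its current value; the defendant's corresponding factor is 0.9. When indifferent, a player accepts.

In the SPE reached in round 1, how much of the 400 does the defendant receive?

By backward induction:
Round 4 (the defendant proposes): the plaintiff will accept anything ≥ 0, so the defendant offers 0 and keeps 400.
Round 3 (the plaintiff proposes): the defendant can get 400 next round, worth 0.9 × 400 = 360 now, so the plaintiff offers 360, keeping 40.
Round 2 (the defendant proposes): the plaintiff can get 40 next round, worth 0.41 × 40 = 16.4 now. The defendant offers 16.4 and keeps 400 − 16.4 = 383.6.
Round 1 (the plaintiff proposes): the defendant can get 383.6 next round, worth 0.9 × 383.6 = 345.24 now, so the plaintiff offers 345.24, keeping 54.76.

345.24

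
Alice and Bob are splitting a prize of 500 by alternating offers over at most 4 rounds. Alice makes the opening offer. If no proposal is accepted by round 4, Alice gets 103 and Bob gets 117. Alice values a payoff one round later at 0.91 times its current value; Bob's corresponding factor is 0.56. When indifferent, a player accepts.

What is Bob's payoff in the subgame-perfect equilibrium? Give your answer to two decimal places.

Round 4 (Bob proposes): Alice gets 103 if talks fail, so Bob offers 103 and keeps 397.
Round 3 (Alice proposes): Bob can get 397 next round, worth 0.56 × 397 = 222.32 now, so Alice offers 222.32, keeping 277.68.
Round 2 (Bob proposes): Alice can get 277.68 next round, worth 0.91 × 277.68 = 252.6888 now; Bob offers that and keeps 247.3112.
Round 1 (Alice proposes): Bob can get 247.3112 next round, worth 0.56 × 247.3112 = 138.494272 now, so Alice offers 138.494272, keeping 361.505728.

138.49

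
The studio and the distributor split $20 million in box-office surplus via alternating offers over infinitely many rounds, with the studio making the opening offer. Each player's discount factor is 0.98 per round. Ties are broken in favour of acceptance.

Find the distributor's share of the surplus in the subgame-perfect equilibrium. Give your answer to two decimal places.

In a stationary SPE each proposer offers the other exactly their discounted continuation value.
If the studio keeps x when proposing and the distributor keeps y when proposing, then x = 20 − 0.98y and y = 20 − 0.98x.
Solving: x = 20(1 − 0.98) / (1 − 0.98·0.98) = 0.4 / 0.0396 ≈ 10.1010.
The distributor gets 20 − 10.1010 ≈ 9.8990.

9.90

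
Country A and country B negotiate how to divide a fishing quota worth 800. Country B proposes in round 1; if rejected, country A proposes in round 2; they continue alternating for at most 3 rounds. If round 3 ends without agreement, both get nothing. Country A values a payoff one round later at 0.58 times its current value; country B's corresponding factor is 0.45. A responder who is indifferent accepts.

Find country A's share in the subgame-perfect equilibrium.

255.2

By backward induction:
Round 3 (country B proposes): country A will accept anything ≥ 0, so country B offers 0 and keeps 800.
Round 2 (country A proposes): country B can get 800 next round, worth 0.45 × 800 = 360 now. Country A offers 360 and keeps 800 − 360 = 440.
Round 1 (country B proposes): country A can get 440 next round, worth 0.58 × 440 = 255.2 now; country B offers that and keeps 544.8.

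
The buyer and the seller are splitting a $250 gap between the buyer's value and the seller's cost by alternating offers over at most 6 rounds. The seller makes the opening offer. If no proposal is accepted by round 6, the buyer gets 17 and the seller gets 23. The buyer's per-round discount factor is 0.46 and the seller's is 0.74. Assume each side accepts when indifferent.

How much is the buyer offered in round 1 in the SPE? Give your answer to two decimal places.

52.18

By backward induction:
Round 6 (the buyer proposes): the seller gets 23 if talks fail, so the buyer offers 23 and keeps 227.
Round 5 (the seller proposes): the buyer can get 227 next round, worth 0.46 × 227 = 104.42 now. The seller offers 104.42 and keeps 250 − 104.42 = 145.58.
Round 4 (the buyer proposes): the seller can get 145.58 next round, worth 0.74 × 145.58 = 107.7292 now; the buyer offers that and keeps 142.2708.
Round 3 (the seller proposes): the buyer can get 142.2708 next round, worth 0.46 × 142.2708 = 65.444568 now; the seller offers that and keeps 184.555432.
Round 2 (the buyer proposes): the seller can get 184.555432 next round, worth 0.74 × 184.555432 = 136.57101968 now; the buyer offers that and keeps 113.42898032.
Round 1 (the seller proposes): the buyer can get 113.42898032 next round, worth 0.46 × 113.42898032 = 52.1773309472 now; the seller offers that and keeps 197.8226690528.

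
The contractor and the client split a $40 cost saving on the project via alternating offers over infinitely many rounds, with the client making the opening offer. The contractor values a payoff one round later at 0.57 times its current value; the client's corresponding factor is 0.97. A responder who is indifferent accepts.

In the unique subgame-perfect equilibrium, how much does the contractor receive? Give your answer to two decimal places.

In a stationary SPE each proposer offers the other exactly their discounted continuation value.
If the client keeps x when proposing and the contractor keeps y when proposing, then x = 40 − 0.57y and y = 40 − 0.97x.
Solving: x = 40(1 − 0.57) / (1 − 0.97·0.57) = 17.2 / 0.4471 ≈ 38.4701.
The contractor gets 40 − 38.4701 ≈ 1.5299.

1.53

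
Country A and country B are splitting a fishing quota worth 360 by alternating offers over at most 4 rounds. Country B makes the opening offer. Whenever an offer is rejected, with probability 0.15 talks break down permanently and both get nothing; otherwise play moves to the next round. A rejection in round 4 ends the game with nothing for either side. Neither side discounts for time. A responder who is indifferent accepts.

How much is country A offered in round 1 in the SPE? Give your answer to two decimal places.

266.99

Round 4 (country A proposes): rejection yields 0 for country B; country A offers 0 and keeps 360.
Round 3 (country B proposes): rejecting gives country A an expected 0.85 × 360 = 306; country B offers that and keeps 54.
Round 2 (country A proposes): rejecting gives country B an expected 0.85 × 54 = 45.9, so country A offers 45.9, keeping 314.1.
Round 1 (country B proposes): rejecting gives country A an expected 0.85 × 314.1 = 266.985; country B offers that and keeps 93.015.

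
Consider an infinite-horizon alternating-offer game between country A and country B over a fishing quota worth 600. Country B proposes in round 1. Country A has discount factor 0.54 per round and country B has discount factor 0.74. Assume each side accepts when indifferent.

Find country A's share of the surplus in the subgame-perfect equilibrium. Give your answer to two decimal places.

140.31

In a stationary SPE each proposer offers the other exactly their discounted continuation value.
If country B keeps x when proposing and country A keeps y when proposing, then x = 600 − 0.54y and y = 600 − 0.74x.
Solving: x = 600(1 − 0.54) / (1 − 0.74·0.54) = 276 / 0.6004 ≈ 459.6935.
Country A gets 600 − 459.6935 ≈ 140.3065.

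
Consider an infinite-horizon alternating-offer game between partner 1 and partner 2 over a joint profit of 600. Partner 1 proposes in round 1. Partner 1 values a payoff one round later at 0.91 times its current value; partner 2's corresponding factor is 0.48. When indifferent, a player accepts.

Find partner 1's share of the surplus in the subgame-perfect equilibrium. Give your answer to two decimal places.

553.98

When partner 1 proposes, partner 2 accepts any offer worth at least 0.48 times what partner 2 would get by proposing next round; and vice versa.
This gives x = 600 − 0.48y and y = 600 − 0.91x, where x and y are each side's share when it proposes.
Hence (1 − 0.48·0.91)x = 600(1 − 0.48), i.e. 0.5632·x = 312.
x ≈ 553.9773; partner 2's share is 600 − x ≈ 46.0227.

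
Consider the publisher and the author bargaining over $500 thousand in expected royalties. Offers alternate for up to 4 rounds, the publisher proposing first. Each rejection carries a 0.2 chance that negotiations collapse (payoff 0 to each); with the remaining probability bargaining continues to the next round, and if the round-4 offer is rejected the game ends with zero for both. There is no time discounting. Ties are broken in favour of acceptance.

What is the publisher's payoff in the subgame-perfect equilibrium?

Round 4 (the author proposes): the publisher will accept anything ≥ 0, so the author offers 0 and keeps 500.
Round 3 (the publisher proposes): rejecting gives the author an expected 0.8 × 500 = 400. The publisher offers 400 and keeps 500 − 400 = 100.
Round 2 (the author proposes): rejecting gives the publisher an expected 0.8 × 100 = 80; the author offers that and keeps 420.
Round 1 (the publisher proposes): rejecting gives the author an expected 0.8 × 420 = 336. The publisher offers 336 and keeps 500 − 336 = 164.

164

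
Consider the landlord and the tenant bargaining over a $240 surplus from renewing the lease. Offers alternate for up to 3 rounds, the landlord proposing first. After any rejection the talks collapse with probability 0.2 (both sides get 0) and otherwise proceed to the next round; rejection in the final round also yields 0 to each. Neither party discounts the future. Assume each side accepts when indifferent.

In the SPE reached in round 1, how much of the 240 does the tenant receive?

Round 3 (the landlord proposes): rejection yields 0 for the tenant; the landlord offers 0 and keeps 240.
Round 2 (the tenant proposes): rejecting gives the landlord an expected 0.8 × 240 = 192. The tenant offers 192 and keeps 240 − 192 = 48.
Round 1 (the landlord proposes): rejecting gives the tenant an expected 0.8 × 48 = 38.4. The landlord offers 38.4 and keeps 240 − 38.4 = 201.6.

38.4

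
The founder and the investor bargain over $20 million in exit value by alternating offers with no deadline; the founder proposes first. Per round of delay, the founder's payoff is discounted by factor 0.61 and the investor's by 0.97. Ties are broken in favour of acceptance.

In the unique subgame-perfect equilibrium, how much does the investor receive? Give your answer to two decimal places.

Let x be the founder's share when the founder proposes and y be the investor's share when the investor proposes.
The investor accepts iff offered ≥ 0.97·y, so x = 20 − 0.97y. Symmetrically y = 20 − 0.61x.
Substituting: x = 20 − 0.97(20 − 0.61x), giving x(1 − 0.61·0.97) = 20(1 − 0.97).
So x = 20 × 0.03 / 0.4083 ≈ 1.4695, and the investor receives 20 − x ≈ 18.5305.

18.53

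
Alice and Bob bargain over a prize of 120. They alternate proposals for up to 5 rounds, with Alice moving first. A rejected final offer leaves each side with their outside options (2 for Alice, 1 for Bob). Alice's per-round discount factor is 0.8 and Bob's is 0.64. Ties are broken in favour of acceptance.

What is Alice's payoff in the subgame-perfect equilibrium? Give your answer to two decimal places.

96.51

Round 5 (Alice proposes): Bob gets 1 if talks fail, so Alice offers 1 and keeps 119.
Round 4 (Bob proposes): Alice can get 119 next round, worth 0.8 × 119 = 95.2 now; Bob offers that and keeps 24.8.
Round 3 (Alice proposes): Bob can get 24.8 next round, worth 0.64 × 24.8 = 15.872 now, so Alice offers 15.872, keeping 104.128.
Round 2 (Bob proposes): Alice can get 104.128 next round, worth 0.8 × 104.128 = 83.3024 now; Bob offers that and keeps 36.6976.
Round 1 (Alice proposes): Bob can get 36.6976 next round, worth 0.64 × 36.6976 = 23.486464 now; Alice offers that and keeps 96.513536.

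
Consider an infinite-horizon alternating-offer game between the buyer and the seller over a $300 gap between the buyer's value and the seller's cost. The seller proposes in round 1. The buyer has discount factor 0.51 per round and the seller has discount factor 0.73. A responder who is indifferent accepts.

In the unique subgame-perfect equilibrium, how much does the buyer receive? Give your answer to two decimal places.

When the seller proposes, the buyer accepts any offer worth at least 0.51 times what the buyer would get by proposing next round; and vice versa.
This gives x = 300 − 0.51y and y = 300 − 0.73x, where x and y are each side's share when it proposes.
Hence (1 − 0.51·0.73)x = 300(1 − 0.51), i.e. 0.6277·x = 147.
x ≈ 234.1883; the buyer's share is 300 − x ≈ 65.8117.

65.81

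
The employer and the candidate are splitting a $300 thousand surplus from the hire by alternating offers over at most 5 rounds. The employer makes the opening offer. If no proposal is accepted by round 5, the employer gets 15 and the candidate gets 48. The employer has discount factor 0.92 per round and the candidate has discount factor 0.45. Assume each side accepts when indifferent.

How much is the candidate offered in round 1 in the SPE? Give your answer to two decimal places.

Round 5 (the employer proposes): the candidate gets 48 if talks fail, so the employer offers 48 and keeps 252.
Round 4 (the candidate proposes): the employer can get 252 next round, worth 0.92 × 252 = 231.84 now, so the candidate offers 231.84, keeping 68.16.
Round 3 (the employer proposes): the candidate can get 68.16 next round, worth 0.45 × 68.16 = 30.672 now. The employer offers 30.672 and keeps 300 − 30.672 = 269.328.
Round 2 (the candidate proposes): the employer can get 269.328 next round, worth 0.92 × 269.328 = 247.78176 now. The candidate offers 247.78176 and keeps 300 − 247.78176 = 52.21824.
Round 1 (the employer proposes): the candidate can get 52.21824 next round, worth 0.45 × 52.21824 = 23.498208 now, so the employer offers 23.498208, keeping 276.501792.

23.50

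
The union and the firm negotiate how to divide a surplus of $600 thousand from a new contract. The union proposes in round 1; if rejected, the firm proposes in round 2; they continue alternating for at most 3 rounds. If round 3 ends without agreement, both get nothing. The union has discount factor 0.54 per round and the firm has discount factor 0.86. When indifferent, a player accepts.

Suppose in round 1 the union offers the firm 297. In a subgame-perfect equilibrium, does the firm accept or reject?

Accept

Round 3 (the union proposes): rejection yields 0 for the firm; the union offers 0 and keeps 600.
Round 2 (the firm proposes): the union can get 600 next round, worth 0.54 × 600 = 324 now. The firm offers 324 and keeps 600 − 324 = 276.
So by rejecting in round 1, the firm gets 276 next round, worth 0.86 × 276 = 237.36 now.
Offer 297 ≥ 237.36, so the firm accepts.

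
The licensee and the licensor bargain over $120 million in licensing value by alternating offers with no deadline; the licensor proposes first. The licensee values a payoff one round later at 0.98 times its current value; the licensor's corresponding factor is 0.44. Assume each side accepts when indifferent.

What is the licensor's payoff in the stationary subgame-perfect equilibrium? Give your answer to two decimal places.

Let x be the licensor's share when the licensor proposes and y be the licensee's share when the licensee proposes.
The licensee accepts iff offered ≥ 0.98·y, so x = 120 − 0.98y. Symmetrically y = 120 − 0.44x.
Substituting: x = 120 − 0.98(120 − 0.44x), giving x(1 − 0.44·0.98) = 120(1 − 0.98).
So x = 120 × 0.02 / 0.5688 ≈ 4.2194, and the licensee receives 120 − x ≈ 115.7806.

4.22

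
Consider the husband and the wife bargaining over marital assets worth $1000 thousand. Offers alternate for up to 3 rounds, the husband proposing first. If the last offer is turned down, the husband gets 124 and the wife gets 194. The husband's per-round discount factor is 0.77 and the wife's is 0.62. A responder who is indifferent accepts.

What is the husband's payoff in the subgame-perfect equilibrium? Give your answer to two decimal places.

Round 3 (the husband proposes): the wife gets 194 if talks fail, so the husband offers 194 and keeps 806.
Round 2 (the wife proposes): the husband can get 806 next round, worth 0.77 × 806 = 620.62 now. The wife offers 620.62 and keeps 1000 − 620.62 = 379.38.
Round 1 (the husband proposes): the wife can get 379.38 next round, worth 0.62 × 379.38 = 235.2156 now, so the husband offers 235.2156, keeping 764.7844.

764.78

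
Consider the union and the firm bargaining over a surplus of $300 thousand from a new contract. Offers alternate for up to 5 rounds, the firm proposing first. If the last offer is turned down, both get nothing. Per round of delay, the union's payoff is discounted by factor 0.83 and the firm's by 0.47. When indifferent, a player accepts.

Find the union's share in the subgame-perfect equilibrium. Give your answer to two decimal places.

Round 5 (the firm proposes): rejection yields 0 for the union; the firm offers 0 and keeps 300.
Round 4 (the union proposes): the firm can get 300 next round, worth 0.47 × 300 = 141 now; the union offers that and keeps 159.
Round 3 (the firm proposes): the union can get 159 next round, worth 0.83 × 159 = 131.97 now. The firm offers 131.97 and keeps 300 − 131.97 = 168.03.
Round 2 (the union proposes): the firm can get 168.03 next round, worth 0.47 × 168.03 = 78.9741 now; the union offers that and keeps 221.0259.
Round 1 (the firm proposes): the union can get 221.0259 next round, worth 0.83 × 221.0259 = 183.451497 now, so the firm offers 183.451497, keeping 116.548503.

183.45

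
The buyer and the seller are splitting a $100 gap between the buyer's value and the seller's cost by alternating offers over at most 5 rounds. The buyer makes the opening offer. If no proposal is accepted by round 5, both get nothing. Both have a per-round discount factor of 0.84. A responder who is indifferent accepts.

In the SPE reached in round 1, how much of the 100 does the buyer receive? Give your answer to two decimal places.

Round 5 (the buyer proposes): the seller will accept anything ≥ 0, so the buyer offers 0 and keeps 100.
Round 4 (the seller proposes): the buyer can get 100 next round, worth 0.84 × 100 = 84 now, so the seller offers 84, keeping 16.
Round 3 (the buyer proposes): the seller can get 16 next round, worth 0.84 × 16 = 13.44 now; the buyer offers that and keeps 86.56.
Round 2 (the seller proposes): the buyer can get 86.56 next round, worth 0.84 × 86.56 = 72.7104 now, so the seller offers 72.7104, keeping 27.2896.
Round 1 (the buyer proposes): the seller can get 27.2896 next round, worth 0.84 × 27.2896 = 22.923264 now; the buyer offers that and keeps 77.076736.

77.08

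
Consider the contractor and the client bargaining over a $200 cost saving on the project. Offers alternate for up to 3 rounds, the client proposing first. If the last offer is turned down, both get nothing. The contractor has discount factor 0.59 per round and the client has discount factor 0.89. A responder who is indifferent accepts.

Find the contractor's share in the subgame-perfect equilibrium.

By backward induction:
Round 3 (the client proposes): rejection yields 0 for the contractor; the client offers 0 and keeps 200.
Round 2 (the contractor proposes): the client can get 200 next round, worth 0.89 × 200 = 178 now. The contractor offers 178 and keeps 200 − 178 = 22.
Round 1 (the client proposes): the contractor can get 22 next round, worth 0.59 × 22 = 12.98 now. The client offers 12.98 and keeps 200 − 12.98 = 187.02.

12.98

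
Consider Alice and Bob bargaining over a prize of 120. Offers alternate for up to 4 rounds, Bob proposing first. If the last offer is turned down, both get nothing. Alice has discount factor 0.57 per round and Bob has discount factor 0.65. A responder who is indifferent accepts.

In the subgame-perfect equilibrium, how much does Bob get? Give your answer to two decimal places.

70.72

Round 4 (Alice proposes): rejection yields 0 for Bob; Alice offers 0 and keeps 120.
Round 3 (Bob proposes): Alice can get 120 next round, worth 0.57 × 120 = 68.4 now; Bob offers that and keeps 51.6.
Round 2 (Alice proposes): Bob can get 51.6 next round, worth 0.65 × 51.6 = 33.54 now, so Alice offers 33.54, keeping 86.46.
Round 1 (Bob proposes): Alice can get 86.46 next round, worth 0.57 × 86.46 = 49.2822 now, so Bob offers 49.2822, keeping 70.7178.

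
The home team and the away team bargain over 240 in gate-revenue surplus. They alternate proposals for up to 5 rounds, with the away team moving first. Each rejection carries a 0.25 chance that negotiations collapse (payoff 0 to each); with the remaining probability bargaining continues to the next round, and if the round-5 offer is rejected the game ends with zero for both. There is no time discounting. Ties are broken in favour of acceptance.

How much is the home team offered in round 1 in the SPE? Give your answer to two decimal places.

70.31

By backward induction:
Round 5 (the away team proposes): rejection yields 0 for the home team; the away team offers 0 and keeps 240.
Round 4 (the home team proposes): rejecting gives the away team an expected 0.75 × 240 = 180; the home team offers that and keeps 60.
Round 3 (the away team proposes): rejecting gives the home team an expected 0.75 × 60 = 45. The away team offers 45 and keeps 240 − 45 = 195.
Round 2 (the home team proposes): rejecting gives the away team an expected 0.75 × 195 = 146.25; the home team offers that and keeps 93.75.
Round 1 (the away team proposes): rejecting gives the home team an expected 0.75 × 93.75 = 70.3125; the away team offers that and keeps 169.6875.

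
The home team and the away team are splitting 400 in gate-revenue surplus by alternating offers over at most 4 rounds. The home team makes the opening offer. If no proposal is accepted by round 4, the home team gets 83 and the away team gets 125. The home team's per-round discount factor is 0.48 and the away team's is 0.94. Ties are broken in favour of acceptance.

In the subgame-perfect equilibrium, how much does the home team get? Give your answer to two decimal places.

70.03

Round 4 (the away team proposes): the home team gets 83 if talks fail, so the away team offers 83 and keeps 317.
Round 3 (the home team proposes): the away team can get 317 next round, worth 0.94 × 317 = 297.98 now, so the home team offers 297.98, keeping 102.02.
Round 2 (the away team proposes): the home team can get 102.02 next round, worth 0.48 × 102.02 = 48.9696 now, so the away team offers 48.9696, keeping 351.0304.
Round 1 (the home team proposes): the away team can get 351.0304 next round, worth 0.94 × 351.0304 = 329.968576 now, so the home team offers 329.968576, keeping 70.031424.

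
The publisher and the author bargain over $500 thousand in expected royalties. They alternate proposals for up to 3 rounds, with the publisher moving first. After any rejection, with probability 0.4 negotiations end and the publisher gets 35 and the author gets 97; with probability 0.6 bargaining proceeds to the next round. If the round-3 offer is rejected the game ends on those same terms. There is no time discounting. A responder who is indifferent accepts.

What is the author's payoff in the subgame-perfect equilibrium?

185.32

By backward induction:
Round 3 (the publisher proposes): the author gets 97 if talks fail, so the publisher offers 97 and keeps 403.
Round 2 (the author proposes): rejecting gives the publisher an expected 0.6 × 403 + 0.4 × 35 = 255.8. The author offers 255.8 and keeps 500 − 255.8 = 244.2.
Round 1 (the publisher proposes): rejecting gives the author an expected 0.6 × 244.2 + 0.4 × 97 = 185.32; the publisher offers that and keeps 314.68.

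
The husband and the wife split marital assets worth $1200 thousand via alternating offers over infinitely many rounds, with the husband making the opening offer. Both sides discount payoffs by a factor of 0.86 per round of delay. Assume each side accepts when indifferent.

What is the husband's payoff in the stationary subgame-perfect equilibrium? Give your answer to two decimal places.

645.16

In a stationary SPE each proposer offers the other exactly their discounted continuation value.
If the husband keeps x when proposing and the wife keeps y when proposing, then x = 1200 − 0.86y and y = 1200 − 0.86x.
Solving: x = 1200(1 − 0.86) / (1 − 0.86·0.86) = 168 / 0.2604 ≈ 645.1613.
The wife gets 1200 − 645.1613 ≈ 554.8387.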